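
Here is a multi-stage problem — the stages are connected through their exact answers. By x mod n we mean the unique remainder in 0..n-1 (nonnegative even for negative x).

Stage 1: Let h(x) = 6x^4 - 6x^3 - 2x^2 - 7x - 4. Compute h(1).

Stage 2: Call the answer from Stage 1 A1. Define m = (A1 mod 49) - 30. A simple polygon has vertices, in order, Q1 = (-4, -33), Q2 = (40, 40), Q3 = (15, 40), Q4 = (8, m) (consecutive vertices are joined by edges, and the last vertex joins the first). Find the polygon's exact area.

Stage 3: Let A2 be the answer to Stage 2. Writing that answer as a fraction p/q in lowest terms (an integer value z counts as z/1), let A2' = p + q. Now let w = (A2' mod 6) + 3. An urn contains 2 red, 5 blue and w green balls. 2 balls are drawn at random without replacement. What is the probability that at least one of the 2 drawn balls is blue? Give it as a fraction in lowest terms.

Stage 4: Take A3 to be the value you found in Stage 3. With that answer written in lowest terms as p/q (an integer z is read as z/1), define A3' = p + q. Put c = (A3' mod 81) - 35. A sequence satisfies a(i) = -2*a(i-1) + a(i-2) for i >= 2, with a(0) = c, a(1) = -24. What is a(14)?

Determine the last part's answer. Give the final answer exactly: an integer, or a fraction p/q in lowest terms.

Stage 1: 6*(1)^4 - 6*(1)^3 - 2*(1)^2 - 7*(1)^1 - 4 = (6) + (-6) + (-2) + (-7) + (-4) = -13; answer -13
Stage 2: A1 = -13; m = 6; cross terms: (-4*40 - 40*-33)=1160, (40*40 - 15*40)=1000, (15*6 - 8*40)=-230, (8*-33 - -4*6)=-240; twice the area = |1690| = 1690; area = 845; answer 845
Stage 3: A2 = 845; threaded value p + q = 846; w = 3; total draws C(10,2) = 45; complement C(5,2) = 10; favorable 45 - 10 = 35; P = 7/9; answer 7/9
Stage 4: A3 = 7/9; threaded value p + q = 16; c = -19; a(2) = -2*(-24) + 1*(-19) = 29; iterating: a(2)=29, a(3)=-82, a(4)=193, a(5)=-468, a(6)=1129, a(7)=-2726, a(8)=6581, a(9)=-15888, a(10)=38357, a(11)=-92602, a(12)=223561, a(13)=-539724, a(14)=1303009; answer 1303009

1303009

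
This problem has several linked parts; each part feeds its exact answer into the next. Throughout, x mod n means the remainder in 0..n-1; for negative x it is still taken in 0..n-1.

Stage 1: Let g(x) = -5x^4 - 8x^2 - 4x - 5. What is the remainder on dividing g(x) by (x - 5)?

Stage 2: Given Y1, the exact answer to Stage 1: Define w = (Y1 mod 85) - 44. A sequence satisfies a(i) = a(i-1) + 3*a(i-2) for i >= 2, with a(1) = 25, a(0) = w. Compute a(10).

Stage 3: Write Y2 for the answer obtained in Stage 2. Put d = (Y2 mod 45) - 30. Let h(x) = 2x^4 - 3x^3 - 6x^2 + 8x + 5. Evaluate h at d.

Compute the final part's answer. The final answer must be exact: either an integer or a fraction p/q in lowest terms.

962421

Stage 1: remainder = value at the root: -5*(5)^4 - 8*(5)^2 - 4*(5)^1 - 5 = (-3125) + (-200) + (-20) + (-5) = -3350; answer -3350
Stage 2: Y1 = -3350; w = 6; a(2) = 1*(25) + 3*(6) = 43; iterating: a(2)=43, a(3)=118, a(4)=247, a(5)=601, a(6)=1342, a(7)=3145, a(8)=7171, a(9)=16606, a(10)=38119; answer 38119
Stage 3: Y2 = 38119; d = -26; 2*(-26)^4 - 3*(-26)^3 - 6*(-26)^2 + 8*(-26)^1 + 5 = (913952) + (52728) + (-4056) + (-208) + (5) = 962421; answer 962421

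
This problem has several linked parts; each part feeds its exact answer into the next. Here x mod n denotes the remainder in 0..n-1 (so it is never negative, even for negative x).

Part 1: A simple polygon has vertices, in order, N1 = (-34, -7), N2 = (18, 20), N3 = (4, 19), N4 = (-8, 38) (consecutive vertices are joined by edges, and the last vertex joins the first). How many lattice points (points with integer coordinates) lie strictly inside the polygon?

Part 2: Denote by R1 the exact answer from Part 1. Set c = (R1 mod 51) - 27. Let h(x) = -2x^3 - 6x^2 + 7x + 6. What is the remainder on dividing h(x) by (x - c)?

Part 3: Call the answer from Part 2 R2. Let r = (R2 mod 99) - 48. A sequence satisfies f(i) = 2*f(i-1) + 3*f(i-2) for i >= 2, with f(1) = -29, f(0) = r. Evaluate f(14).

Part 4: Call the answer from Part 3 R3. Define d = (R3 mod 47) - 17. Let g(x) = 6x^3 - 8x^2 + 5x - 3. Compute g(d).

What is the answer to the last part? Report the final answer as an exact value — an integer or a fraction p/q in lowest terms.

14963

Part 1: cross terms: (-34*20 - 18*-7)=-554, (18*19 - 4*20)=262, (4*38 - -8*19)=304, (-8*-7 - -34*38)=1348; twice the area = |1360| = 1360; area = 680; boundary points = 1 + 1 + 1 + 1 = 4; strictly interior points = area - boundary/2 + 1 = 679; answer 679
Part 2: R1 = 679; c = -11; remainder = value at the root: -2*(-11)^3 - 6*(-11)^2 + 7*(-11)^1 + 6 = (2662) + (-726) + (-77) + (6) = 1865; answer 1865
Part 3: R2 = 1865; r = 35; f(2) = 2*(-29) + 3*(35) = 47; iterating: f(2)=47, f(3)=7, f(4)=155, f(5)=331, f(6)=1127, f(7)=3247, f(8)=9875, f(9)=29491, f(10)=88607, f(11)=265687, f(12)=797195, f(13)=2391451, f(14)=7174487; answer 7174487
Part 4: R3 = 7174487; d = 14; 6*(14)^3 - 8*(14)^2 + 5*(14)^1 - 3 = (16464) + (-1568) + (70) + (-3) = 14963; answer 14963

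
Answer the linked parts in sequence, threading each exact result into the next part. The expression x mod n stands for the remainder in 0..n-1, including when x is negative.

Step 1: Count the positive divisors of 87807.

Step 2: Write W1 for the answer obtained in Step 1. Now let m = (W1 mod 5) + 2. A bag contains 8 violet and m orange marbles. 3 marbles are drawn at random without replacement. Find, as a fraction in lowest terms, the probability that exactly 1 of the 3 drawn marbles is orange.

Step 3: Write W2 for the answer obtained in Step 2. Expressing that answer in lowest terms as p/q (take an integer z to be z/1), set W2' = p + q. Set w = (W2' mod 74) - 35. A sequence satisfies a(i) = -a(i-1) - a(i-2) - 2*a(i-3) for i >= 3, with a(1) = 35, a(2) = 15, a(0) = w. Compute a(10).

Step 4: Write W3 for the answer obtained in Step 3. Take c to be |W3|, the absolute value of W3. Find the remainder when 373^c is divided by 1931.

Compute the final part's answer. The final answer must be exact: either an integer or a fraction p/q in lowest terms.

Step 1: 87807 = 3 * 29269; number of divisors = (1+1) * (1+1) = 4; answer 4
Step 2: W1 = 4; m = 6; total draws C(14,3) = 364; favorable C(6,1)*C(8,2) = 168; P = 6/13; answer 6/13
Step 3: W2 = 6/13; threaded value p + q = 19; w = -16; a(3) = -1*(15) - 1*(35) - 2*(-16) = -18; iterating: a(3)=-18, a(4)=-67, a(5)=55, a(6)=48, a(7)=31, a(8)=-189, a(9)=62, a(10)=65; answer 65
Step 4: W3 = 65; c = 65; squarings mod 1931: 373^1=373, 373^2=97, 373^4=1685, 373^8=655, 373^16=343, 373^32=1789, 373^64=854; 373^65 = 373^1 * 373^64 = 1858 (mod 1931); answer 1858

1858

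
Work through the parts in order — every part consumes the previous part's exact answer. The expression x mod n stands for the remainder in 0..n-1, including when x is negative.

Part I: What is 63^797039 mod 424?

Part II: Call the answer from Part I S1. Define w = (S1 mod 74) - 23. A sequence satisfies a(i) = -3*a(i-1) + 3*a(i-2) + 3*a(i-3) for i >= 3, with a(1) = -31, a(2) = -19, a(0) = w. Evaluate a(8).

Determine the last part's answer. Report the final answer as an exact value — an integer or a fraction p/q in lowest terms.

-10674

Part I: squarings mod 424: 63^1=63, 63^2=153, 63^4=89, 63^8=289, 63^16=417, 63^32=49, 63^64=281, 63^128=97, 63^256=81, 63^512=201, 63^1024=121, 63^2048=225, 63^4096=169, 63^8192=153, 63^16384=89, 63^32768=289, 63^65536=417, 63^131072=49, 63^262144=281, 63^524288=97; 63^797039 = 63^1 * 63^2 * 63^4 * 63^8 * 63^32 * 63^64 * 63^256 * 63^2048 * 63^8192 * 63^262144 * 63^524288 = 399 (mod 424); answer 399
Part II: S1 = 399; w = 6; a(3) = -3*(-19) + 3*(-31) + 3*(6) = -18; iterating: a(3)=-18, a(4)=-96, a(5)=177, a(6)=-873, a(7)=2862, a(8)=-10674; answer -10674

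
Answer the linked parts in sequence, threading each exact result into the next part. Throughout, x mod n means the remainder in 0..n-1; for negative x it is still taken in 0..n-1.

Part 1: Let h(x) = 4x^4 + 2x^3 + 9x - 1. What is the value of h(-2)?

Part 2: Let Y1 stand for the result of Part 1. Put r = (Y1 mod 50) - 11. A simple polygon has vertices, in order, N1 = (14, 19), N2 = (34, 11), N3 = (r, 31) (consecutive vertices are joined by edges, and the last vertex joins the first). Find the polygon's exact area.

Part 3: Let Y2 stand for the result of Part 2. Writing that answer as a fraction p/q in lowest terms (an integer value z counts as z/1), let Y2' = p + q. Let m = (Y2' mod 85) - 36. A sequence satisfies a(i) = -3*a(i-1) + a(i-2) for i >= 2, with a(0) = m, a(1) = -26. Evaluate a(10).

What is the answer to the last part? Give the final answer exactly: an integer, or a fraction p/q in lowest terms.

Part 1: 4*(-2)^4 + 2*(-2)^3 + 9*(-2)^1 - 1 = (64) + (-16) + (-18) + (-1) = 29; answer 29
Part 2: Y1 = 29; r = 18; cross terms: (14*11 - 34*19)=-492, (34*31 - 18*11)=856, (18*19 - 14*31)=-92; twice the area = |272| = 272; area = 136; answer 136
Part 3: Y2 = 136; threaded value p + q = 137; m = 16; a(2) = -3*(-26) + 1*(16) = 94; iterating: a(2)=94, a(3)=-308, a(4)=1018, a(5)=-3362, a(6)=11104, a(7)=-36674, a(8)=121126, a(9)=-400052, a(10)=1321282; answer 1321282

1321282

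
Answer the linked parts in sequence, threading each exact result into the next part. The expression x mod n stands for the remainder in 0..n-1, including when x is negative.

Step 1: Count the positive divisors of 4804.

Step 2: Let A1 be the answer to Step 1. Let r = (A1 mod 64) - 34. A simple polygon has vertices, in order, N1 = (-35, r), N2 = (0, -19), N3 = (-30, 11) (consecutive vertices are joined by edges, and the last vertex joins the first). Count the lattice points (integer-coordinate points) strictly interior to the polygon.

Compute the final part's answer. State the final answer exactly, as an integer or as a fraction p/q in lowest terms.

Step 1: 4804 = 2^2 * 1201; number of divisors = (2+1) * (1+1) = 6; answer 6
Step 2: A1 = 6; r = -28; cross terms: (-35*-19 - 0*-28)=665, (0*11 - -30*-19)=-570, (-30*-28 - -35*11)=1225; twice the area = |1320| = 1320; area = 660; boundary points = 1 + 30 + 1 = 32; strictly interior points = area - boundary/2 + 1 = 645; answer 645

645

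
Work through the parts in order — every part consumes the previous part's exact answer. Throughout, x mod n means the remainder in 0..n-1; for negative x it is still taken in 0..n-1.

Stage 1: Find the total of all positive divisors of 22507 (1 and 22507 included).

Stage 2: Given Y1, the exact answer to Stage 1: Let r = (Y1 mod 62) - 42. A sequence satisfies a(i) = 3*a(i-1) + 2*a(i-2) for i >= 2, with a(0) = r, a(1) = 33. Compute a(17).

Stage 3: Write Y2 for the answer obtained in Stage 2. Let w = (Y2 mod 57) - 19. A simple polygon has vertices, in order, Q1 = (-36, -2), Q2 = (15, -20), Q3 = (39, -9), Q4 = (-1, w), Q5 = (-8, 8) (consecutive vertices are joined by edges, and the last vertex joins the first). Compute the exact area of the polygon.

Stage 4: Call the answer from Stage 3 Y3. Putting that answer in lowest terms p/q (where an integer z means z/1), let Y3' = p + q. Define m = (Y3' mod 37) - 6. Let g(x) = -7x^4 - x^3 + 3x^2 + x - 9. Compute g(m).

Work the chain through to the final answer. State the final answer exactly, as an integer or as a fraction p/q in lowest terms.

-3214363

Stage 1: 22507 = 71 * 317; sigma = (1 + 71) * (1 + 317) = 72 * 318 = 22896; answer 22896
Stage 2: Y1 = 22896; r = -24; a(2) = 3*(33) + 2*(-24) = 51; iterating: a(2)=51, a(3)=219, a(4)=759, a(5)=2715, a(6)=9663, a(7)=34419, a(8)=122583, a(9)=436587, a(10)=1554927, a(11)=5537955, a(12)=19723719, a(13)=70247067, a(14)=250188639, a(15)=891060051, a(16)=3173557431, a(17)=11302792395; answer 11302792395
Stage 3: Y2 = 11302792395; w = 5; cross terms: (-36*-20 - 15*-2)=750, (15*-9 - 39*-20)=645, (39*5 - -1*-9)=186, (-1*8 - -8*5)=32, (-8*-2 - -36*8)=304; twice the area = |1917| = 1917; area = 1917/2; answer 1917/2
Stage 4: Y3 = 1917/2; threaded value p + q = 1919; m = 26; -7*(26)^4 - 1*(26)^3 + 3*(26)^2 + 1*(26)^1 - 9 = (-3198832) + (-17576) + (2028) + (26) + (-9) = -3214363; answer -3214363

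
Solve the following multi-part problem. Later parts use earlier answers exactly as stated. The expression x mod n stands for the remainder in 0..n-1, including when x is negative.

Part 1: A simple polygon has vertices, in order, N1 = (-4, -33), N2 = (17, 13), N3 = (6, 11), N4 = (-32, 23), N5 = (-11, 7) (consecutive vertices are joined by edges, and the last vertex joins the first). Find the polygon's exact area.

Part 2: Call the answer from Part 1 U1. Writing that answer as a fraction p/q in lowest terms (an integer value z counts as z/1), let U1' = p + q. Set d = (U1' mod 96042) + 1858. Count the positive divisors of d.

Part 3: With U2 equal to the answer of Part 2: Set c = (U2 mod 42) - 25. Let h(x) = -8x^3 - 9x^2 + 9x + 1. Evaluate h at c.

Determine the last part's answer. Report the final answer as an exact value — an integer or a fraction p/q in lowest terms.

Part 1: cross terms: (-4*13 - 17*-33)=509, (17*11 - 6*13)=109, (6*23 - -32*11)=490, (-32*7 - -11*23)=29, (-11*-33 - -4*7)=391; twice the area = |1528| = 1528; area = 764; answer 764
Part 2: U1 = 764; threaded value p + q = 765; d = 2623; 2623 = 43 * 61; number of divisors = (1+1) * (1+1) = 4; answer 4
Part 3: U2 = 4; c = -21; -8*(-21)^3 - 9*(-21)^2 + 9*(-21)^1 + 1 = (74088) + (-3969) + (-189) + (1) = 69931; answer 69931

69931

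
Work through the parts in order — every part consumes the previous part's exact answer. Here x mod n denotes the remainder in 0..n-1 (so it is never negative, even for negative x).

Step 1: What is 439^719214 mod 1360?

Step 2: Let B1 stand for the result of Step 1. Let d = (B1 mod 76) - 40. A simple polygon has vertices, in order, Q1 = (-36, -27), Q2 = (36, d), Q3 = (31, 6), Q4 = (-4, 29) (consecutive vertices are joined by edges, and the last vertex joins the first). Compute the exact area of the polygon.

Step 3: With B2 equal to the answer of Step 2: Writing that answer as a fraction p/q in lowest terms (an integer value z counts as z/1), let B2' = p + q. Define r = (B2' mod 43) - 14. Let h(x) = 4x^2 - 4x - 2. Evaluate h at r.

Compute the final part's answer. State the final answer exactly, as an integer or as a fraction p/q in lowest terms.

Step 1: squarings mod 1360: 439^1=439, 439^2=961, 439^4=81, 439^8=1121, 439^16=1, 439^32=1, 439^64=1, 439^128=1, 439^256=1, 439^512=1, 439^1024=1, 439^2048=1, 439^4096=1, 439^8192=1, 439^16384=1, 439^32768=1, 439^65536=1, 439^131072=1, 439^262144=1, 439^524288=1; 439^719214 = 439^2 * 439^4 * 439^8 * 439^32 * 439^64 * 439^256 * 439^2048 * 439^4096 * 439^8192 * 439^16384 * 439^32768 * 439^131072 * 439^524288 = 801 (mod 1360); answer 801
Step 2: B1 = 801; d = 1; cross terms: (-36*1 - 36*-27)=936, (36*6 - 31*1)=185, (31*29 - -4*6)=923, (-4*-27 - -36*29)=1152; twice the area = |3196| = 3196; area = 1598; answer 1598
Step 3: B2 = 1598; threaded value p + q = 1599; r = -6; 4*(-6)^2 - 4*(-6)^1 - 2 = (144) + (24) + (-2) = 166; answer 166

166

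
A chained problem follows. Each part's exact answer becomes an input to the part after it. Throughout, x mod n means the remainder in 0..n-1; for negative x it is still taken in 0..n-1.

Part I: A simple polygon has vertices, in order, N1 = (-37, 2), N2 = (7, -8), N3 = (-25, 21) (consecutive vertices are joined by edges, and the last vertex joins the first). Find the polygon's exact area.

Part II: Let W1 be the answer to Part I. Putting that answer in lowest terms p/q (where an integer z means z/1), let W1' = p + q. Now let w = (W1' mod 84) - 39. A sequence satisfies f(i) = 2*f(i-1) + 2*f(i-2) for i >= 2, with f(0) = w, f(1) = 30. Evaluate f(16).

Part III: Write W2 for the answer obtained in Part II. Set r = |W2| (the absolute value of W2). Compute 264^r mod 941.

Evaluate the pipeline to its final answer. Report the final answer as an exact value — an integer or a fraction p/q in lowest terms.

Part I: cross terms: (-37*-8 - 7*2)=282, (7*21 - -25*-8)=-53, (-25*2 - -37*21)=727; twice the area = |956| = 956; area = 478; answer 478
Part II: W1 = 478; threaded value p + q = 479; w = 20; f(2) = 2*(30) + 2*(20) = 100; iterating: f(2)=100, f(3)=260, f(4)=720, f(5)=1960, f(6)=5360, f(7)=14640, f(8)=40000, f(9)=109280, f(10)=298560, f(11)=815680, f(12)=2228480, f(13)=6088320, f(14)=16633600, f(15)=45443840, f(16)=124154880; answer 124154880
Part III: W2 = 124154880; r = 124154880; squarings mod 941: 264^1=264, 264^2=62, 264^4=80, 264^8=754, 264^16=152, 264^32=520, 264^64=333, 264^128=792, 264^256=558, 264^512=834, 264^1024=157, 264^2048=183, 264^4096=554, 264^8192=150, 264^16384=857, 264^32768=469, 264^65536=708, 264^131072=652, 264^262144=713, 264^524288=229, 264^1048576=686, 264^2097152=96, 264^4194304=747, 264^8388608=937, 264^16777216=16, 264^33554432=256, 264^67108864=607; 264^124154880 = 264^1024 * 264^4096 * 264^8192 * 264^16384 * 264^131072 * 264^262144 * 264^2097152 * 264^4194304 * 264^16777216 * 264^33554432 * 264^67108864 = 323 (mod 941); answer 323

323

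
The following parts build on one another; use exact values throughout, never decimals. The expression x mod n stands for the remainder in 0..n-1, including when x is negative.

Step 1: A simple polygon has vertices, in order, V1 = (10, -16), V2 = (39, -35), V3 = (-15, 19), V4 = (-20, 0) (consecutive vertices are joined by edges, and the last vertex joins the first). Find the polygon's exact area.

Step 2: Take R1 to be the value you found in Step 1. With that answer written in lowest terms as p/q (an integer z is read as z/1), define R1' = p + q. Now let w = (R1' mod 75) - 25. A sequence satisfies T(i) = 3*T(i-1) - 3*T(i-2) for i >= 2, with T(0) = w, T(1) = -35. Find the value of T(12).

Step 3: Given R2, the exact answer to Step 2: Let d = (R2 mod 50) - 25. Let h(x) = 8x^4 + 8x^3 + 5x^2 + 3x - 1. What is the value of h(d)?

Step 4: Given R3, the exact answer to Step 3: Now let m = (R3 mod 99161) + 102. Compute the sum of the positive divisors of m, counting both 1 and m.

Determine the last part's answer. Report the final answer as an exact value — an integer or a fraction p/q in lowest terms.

Step 1: cross terms: (10*-35 - 39*-16)=274, (39*19 - -15*-35)=216, (-15*0 - -20*19)=380, (-20*-16 - 10*0)=320; twice the area = |1190| = 1190; area = 595; answer 595
Step 2: R1 = 595; threaded value p + q = 596; w = 46; T(2) = 3*(-35) - 3*(46) = -243; iterating: T(2)=-243, T(3)=-624, T(4)=-1143, T(5)=-1557, T(6)=-1242, T(7)=945, T(8)=6561, T(9)=16848, T(10)=30861, T(11)=42039, T(12)=33534; answer 33534
Step 3: R2 = 33534; d = 9; 8*(9)^4 + 8*(9)^3 + 5*(9)^2 + 3*(9)^1 - 1 = (52488) + (5832) + (405) + (27) + (-1) = 58751; answer 58751
Step 4: R3 = 58751; m = 58853; 58853 = 229 * 257; sigma = (1 + 229) * (1 + 257) = 230 * 258 = 59340; answer 59340

59340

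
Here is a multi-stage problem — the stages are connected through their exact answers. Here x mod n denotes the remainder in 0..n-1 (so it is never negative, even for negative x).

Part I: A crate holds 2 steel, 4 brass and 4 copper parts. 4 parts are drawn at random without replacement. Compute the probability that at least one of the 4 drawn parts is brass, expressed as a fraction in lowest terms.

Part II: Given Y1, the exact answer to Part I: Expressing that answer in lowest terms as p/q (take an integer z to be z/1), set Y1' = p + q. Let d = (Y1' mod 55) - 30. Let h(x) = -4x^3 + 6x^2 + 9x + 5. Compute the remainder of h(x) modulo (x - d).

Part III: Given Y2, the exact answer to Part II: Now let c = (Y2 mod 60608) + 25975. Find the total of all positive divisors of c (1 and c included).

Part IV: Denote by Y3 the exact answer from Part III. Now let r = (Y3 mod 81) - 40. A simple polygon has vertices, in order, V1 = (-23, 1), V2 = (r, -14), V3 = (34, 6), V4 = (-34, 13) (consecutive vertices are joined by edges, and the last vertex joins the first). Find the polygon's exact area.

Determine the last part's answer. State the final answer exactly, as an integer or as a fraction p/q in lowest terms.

Part I: total draws C(10,4) = 210; complement C(6,4) = 15; favorable 210 - 15 = 195; P = 13/14; answer 13/14
Part II: Y1 = 13/14; threaded value p + q = 27; d = -3; remainder = value at the root: -4*(-3)^3 + 6*(-3)^2 + 9*(-3)^1 + 5 = (108) + (54) + (-27) + (5) = 140; answer 140
Part III: Y2 = 140; c = 26115; 26115 = 3 * 5 * 1741; sigma = (1 + 3) * (1 + 5) * (1 + 1741) = 4 * 6 * 1742 = 41808; answer 41808
Part IV: Y3 = 41808; r = -28; cross terms: (-23*-14 - -28*1)=350, (-28*6 - 34*-14)=308, (34*13 - -34*6)=646, (-34*1 - -23*13)=265; twice the area = |1569| = 1569; area = 1569/2; answer 1569/2

1569/2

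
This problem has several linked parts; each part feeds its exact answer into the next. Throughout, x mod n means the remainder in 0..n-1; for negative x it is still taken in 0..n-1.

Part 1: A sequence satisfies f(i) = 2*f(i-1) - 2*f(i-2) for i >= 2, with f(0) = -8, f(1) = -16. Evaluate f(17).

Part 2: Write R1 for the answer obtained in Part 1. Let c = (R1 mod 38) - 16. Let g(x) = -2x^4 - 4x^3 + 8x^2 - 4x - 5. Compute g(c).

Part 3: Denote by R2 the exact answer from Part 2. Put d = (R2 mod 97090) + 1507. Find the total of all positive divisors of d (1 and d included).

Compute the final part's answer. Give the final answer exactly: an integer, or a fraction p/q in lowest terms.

184658

Part 1: f(2) = 2*(-16) - 2*(-8) = -16; iterating: f(2)=-16, f(3)=0, f(4)=32, f(5)=64, f(6)=64, f(7)=0, f(8)=-128, f(9)=-256, f(10)=-256, f(11)=0, f(12)=512, f(13)=1024, f(14)=1024, f(15)=0, f(16)=-2048, f(17)=-4096; answer -4096
Part 2: R1 = -4096; c = -8; -2*(-8)^4 - 4*(-8)^3 + 8*(-8)^2 - 4*(-8)^1 - 5 = (-8192) + (2048) + (512) + (32) + (-5) = -5605; answer -5605
Part 3: R2 = -5605; d = 92992; 92992 = 2^6 * 1453; sigma = (1 + 2 + 4 + 8 + 16 + 32 + 64) * (1 + 1453) = 127 * 1454 = 184658; answer 184658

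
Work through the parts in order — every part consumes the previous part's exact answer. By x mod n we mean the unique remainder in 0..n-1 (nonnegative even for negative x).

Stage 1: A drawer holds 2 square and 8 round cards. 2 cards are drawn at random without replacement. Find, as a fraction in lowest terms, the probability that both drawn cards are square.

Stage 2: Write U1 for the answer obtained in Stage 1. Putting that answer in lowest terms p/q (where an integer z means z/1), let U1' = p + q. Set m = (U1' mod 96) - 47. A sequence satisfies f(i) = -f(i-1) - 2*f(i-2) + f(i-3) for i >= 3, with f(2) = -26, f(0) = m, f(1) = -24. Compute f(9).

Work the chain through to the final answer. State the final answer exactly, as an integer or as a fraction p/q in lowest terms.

1078

Stage 1: total draws C(10,2) = 45; favorable C(2,2) = 1; P = 1/45; answer 1/45
Stage 2: U1 = 1/45; threaded value p + q = 46; m = -1; f(3) = -1*(-26) - 2*(-24) + 1*(-1) = 73; iterating: f(3)=73, f(4)=-45, f(5)=-127, f(6)=290, f(7)=-81, f(8)=-626, f(9)=1078; answer 1078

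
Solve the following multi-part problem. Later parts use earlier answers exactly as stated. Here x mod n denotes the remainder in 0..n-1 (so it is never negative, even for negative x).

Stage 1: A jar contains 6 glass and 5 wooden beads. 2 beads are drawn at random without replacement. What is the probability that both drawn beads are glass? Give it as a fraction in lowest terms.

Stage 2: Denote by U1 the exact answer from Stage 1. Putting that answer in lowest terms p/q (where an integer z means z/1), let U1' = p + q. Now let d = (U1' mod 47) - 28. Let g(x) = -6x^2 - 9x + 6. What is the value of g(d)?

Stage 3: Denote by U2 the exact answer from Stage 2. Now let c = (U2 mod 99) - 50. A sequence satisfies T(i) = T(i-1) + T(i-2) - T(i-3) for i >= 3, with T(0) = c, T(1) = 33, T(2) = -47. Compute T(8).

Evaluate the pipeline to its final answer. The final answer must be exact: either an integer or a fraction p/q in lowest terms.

-173

Stage 1: total draws C(11,2) = 55; favorable C(6,2) = 15; P = 3/11; answer 3/11
Stage 2: U1 = 3/11; threaded value p + q = 14; d = -14; -6*(-14)^2 - 9*(-14)^1 + 6 = (-1176) + (126) + (6) = -1044; answer -1044
Stage 3: U2 = -1044; c = -5; T(3) = 1*(-47) + 1*(33) - 1*(-5) = -9; iterating: T(3)=-9, T(4)=-89, T(5)=-51, T(6)=-131, T(7)=-93, T(8)=-173; answer -173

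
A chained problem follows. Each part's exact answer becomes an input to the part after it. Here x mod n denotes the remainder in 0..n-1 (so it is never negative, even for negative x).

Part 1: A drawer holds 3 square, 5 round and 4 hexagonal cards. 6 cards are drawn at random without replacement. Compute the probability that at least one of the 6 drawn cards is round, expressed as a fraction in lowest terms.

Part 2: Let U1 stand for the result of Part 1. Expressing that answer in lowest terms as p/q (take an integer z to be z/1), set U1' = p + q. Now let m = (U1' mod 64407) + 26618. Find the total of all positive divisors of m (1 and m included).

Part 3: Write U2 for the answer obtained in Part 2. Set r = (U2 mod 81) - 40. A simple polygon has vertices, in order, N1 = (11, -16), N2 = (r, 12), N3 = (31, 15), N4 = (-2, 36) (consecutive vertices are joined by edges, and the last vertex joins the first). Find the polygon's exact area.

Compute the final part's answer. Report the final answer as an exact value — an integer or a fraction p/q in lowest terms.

1503/2

Part 1: total draws C(12,6) = 924; complement C(7,6) = 7; favorable 924 - 7 = 917; P = 131/132; answer 131/132
Part 2: U1 = 131/132; threaded value p + q = 263; m = 26881; 26881 is prime, so its only divisors are 1 and 26881; sigma = 1 + 26881 = 26882; answer 26882
Part 3: U2 = 26882; r = 31; cross terms: (11*12 - 31*-16)=628, (31*15 - 31*12)=93, (31*36 - -2*15)=1146, (-2*-16 - 11*36)=-364; twice the area = |1503| = 1503; area = 1503/2; answer 1503/2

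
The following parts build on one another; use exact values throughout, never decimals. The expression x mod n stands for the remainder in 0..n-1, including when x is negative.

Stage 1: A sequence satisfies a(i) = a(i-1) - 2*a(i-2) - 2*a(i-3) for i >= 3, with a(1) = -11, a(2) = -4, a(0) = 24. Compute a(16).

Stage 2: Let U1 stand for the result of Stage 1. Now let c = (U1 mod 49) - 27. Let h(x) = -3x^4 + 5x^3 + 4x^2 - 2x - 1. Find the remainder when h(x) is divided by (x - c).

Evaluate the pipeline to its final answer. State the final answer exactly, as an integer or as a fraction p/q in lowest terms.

-69

Stage 1: a(3) = 1*(-4) - 2*(-11) - 2*(24) = -30; iterating: a(3)=-30, a(4)=0, a(5)=68, a(6)=128, a(7)=-8, a(8)=-400, a(9)=-640, a(10)=176, a(11)=2256, a(12)=3184, a(13)=-1680, a(14)=-12560, a(15)=-15568, a(16)=12912; answer 12912
Stage 2: U1 = 12912; c = -2; remainder = value at the root: -3*(-2)^4 + 5*(-2)^3 + 4*(-2)^2 - 2*(-2)^1 - 1 = (-48) + (-40) + (16) + (4) + (-1) = -69; answer -69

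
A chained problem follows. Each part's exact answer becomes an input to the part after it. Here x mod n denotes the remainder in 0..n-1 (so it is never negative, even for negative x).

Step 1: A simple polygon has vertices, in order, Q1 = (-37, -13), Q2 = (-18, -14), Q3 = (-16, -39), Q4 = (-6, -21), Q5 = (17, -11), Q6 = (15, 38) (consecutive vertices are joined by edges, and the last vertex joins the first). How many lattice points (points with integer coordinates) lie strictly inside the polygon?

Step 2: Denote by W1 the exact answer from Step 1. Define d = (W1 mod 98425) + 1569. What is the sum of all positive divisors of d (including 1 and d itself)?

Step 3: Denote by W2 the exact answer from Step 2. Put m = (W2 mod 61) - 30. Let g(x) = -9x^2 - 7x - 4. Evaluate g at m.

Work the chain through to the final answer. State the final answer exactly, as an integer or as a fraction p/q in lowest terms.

Step 1: cross terms: (-37*-14 - -18*-13)=284, (-18*-39 - -16*-14)=478, (-16*-21 - -6*-39)=102, (-6*-11 - 17*-21)=423, (17*38 - 15*-11)=811, (15*-13 - -37*38)=1211; twice the area = |3309| = 3309; area = 3309/2; boundary points = 1 + 1 + 2 + 1 + 1 + 1 = 7; strictly interior points = area - boundary/2 + 1 = 1652; answer 1652
Step 2: W1 = 1652; d = 3221; 3221 is prime, so its only divisors are 1 and 3221; sigma = 1 + 3221 = 3222; answer 3222
Step 3: W2 = 3222; m = 20; -9*(20)^2 - 7*(20)^1 - 4 = (-3600) + (-140) + (-4) = -3744; answer -3744

-3744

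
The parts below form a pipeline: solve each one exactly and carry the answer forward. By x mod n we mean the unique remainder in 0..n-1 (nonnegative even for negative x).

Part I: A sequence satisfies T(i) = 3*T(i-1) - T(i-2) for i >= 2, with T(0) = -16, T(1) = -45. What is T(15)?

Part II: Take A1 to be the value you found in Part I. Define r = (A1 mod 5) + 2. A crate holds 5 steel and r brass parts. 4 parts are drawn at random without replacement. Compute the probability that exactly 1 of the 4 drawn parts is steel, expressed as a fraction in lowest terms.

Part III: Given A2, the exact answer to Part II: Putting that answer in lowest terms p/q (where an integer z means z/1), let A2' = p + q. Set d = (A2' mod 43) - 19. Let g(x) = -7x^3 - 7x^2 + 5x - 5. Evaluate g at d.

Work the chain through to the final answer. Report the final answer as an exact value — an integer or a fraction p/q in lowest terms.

311

Part I: T(2) = 3*(-45) - 1*(-16) = -119; iterating: T(2)=-119, T(3)=-312, T(4)=-817, T(5)=-2139, T(6)=-5600, T(7)=-14661, T(8)=-38383, T(9)=-100488, T(10)=-263081, T(11)=-688755, T(12)=-1803184, T(13)=-4720797, T(14)=-12359207, T(15)=-32356824; answer -32356824
Part II: A1 = -32356824; r = 3; total draws C(8,4) = 70; favorable C(5,1)*C(3,3) = 5; P = 1/14; answer 1/14
Part III: A2 = 1/14; threaded value p + q = 15; d = -4; -7*(-4)^3 - 7*(-4)^2 + 5*(-4)^1 - 5 = (448) + (-112) + (-20) + (-5) = 311; answer 311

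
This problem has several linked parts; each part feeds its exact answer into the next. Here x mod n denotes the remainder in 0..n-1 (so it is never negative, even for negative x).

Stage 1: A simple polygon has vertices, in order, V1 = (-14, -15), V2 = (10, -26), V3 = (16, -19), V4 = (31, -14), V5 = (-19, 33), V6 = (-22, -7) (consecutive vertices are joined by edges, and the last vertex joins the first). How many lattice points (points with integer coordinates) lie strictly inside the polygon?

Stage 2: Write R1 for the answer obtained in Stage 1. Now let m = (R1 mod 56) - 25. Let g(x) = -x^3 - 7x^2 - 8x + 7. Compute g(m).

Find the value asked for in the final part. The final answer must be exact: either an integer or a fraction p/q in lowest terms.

823

Stage 1: cross terms: (-14*-26 - 10*-15)=514, (10*-19 - 16*-26)=226, (16*-14 - 31*-19)=365, (31*33 - -19*-14)=757, (-19*-7 - -22*33)=859, (-22*-15 - -14*-7)=232; twice the area = |2953| = 2953; area = 2953/2; boundary points = 1 + 1 + 5 + 1 + 1 + 8 = 17; strictly interior points = area - boundary/2 + 1 = 1469; answer 1469
Stage 2: R1 = 1469; m = -12; -1*(-12)^3 - 7*(-12)^2 - 8*(-12)^1 + 7 = (1728) + (-1008) + (96) + (7) = 823; answer 823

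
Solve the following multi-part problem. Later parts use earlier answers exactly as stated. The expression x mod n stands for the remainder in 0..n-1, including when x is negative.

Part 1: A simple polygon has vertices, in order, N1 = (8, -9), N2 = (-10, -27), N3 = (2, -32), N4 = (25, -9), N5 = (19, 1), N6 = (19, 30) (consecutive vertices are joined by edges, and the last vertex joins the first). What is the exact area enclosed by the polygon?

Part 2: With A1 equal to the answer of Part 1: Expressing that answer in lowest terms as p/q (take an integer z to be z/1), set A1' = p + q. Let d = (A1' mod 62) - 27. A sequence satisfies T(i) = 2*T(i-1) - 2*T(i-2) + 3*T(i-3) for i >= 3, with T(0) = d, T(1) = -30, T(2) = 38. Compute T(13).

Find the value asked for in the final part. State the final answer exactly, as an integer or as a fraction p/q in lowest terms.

27954

Part 1: cross terms: (8*-27 - -10*-9)=-306, (-10*-32 - 2*-27)=374, (2*-9 - 25*-32)=782, (25*1 - 19*-9)=196, (19*30 - 19*1)=551, (19*-9 - 8*30)=-411; twice the area = |1186| = 1186; area = 593; answer 593
Part 2: A1 = 593; threaded value p + q = 594; d = 9; T(3) = 2*(38) - 2*(-30) + 3*(9) = 163; iterating: T(3)=163, T(4)=160, T(5)=108, T(6)=385, T(7)=1034, T(8)=1622, T(9)=2331, T(10)=4520, T(11)=9244, T(12)=16441, T(13)=27954; answer 27954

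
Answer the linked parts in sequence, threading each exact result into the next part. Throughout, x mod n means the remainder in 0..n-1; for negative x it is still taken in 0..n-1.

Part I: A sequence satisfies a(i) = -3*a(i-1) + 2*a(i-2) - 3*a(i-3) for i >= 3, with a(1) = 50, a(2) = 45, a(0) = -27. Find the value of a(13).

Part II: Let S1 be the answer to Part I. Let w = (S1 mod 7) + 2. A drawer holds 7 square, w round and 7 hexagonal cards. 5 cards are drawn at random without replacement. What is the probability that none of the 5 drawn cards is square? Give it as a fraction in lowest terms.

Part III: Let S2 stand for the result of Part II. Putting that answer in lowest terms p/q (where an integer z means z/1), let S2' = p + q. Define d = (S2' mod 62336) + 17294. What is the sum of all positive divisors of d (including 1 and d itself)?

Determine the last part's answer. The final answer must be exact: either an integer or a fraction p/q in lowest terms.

Part I: a(3) = -3*(45) + 2*(50) - 3*(-27) = 46; iterating: a(3)=46, a(4)=-198, a(5)=551, a(6)=-2187, a(7)=8257, a(8)=-30798, a(9)=115469, a(10)=-432774, a(11)=1621654, a(12)=-6076917, a(13)=22772381; answer 22772381
Part II: S1 = 22772381; w = 4; total draws C(18,5) = 8568; favorable C(11,5) = 462; P = 11/204; answer 11/204
Part III: S2 = 11/204; threaded value p + q = 215; d = 17509; 17509 is prime, so its only divisors are 1 and 17509; sigma = 1 + 17509 = 17510; answer 17510

17510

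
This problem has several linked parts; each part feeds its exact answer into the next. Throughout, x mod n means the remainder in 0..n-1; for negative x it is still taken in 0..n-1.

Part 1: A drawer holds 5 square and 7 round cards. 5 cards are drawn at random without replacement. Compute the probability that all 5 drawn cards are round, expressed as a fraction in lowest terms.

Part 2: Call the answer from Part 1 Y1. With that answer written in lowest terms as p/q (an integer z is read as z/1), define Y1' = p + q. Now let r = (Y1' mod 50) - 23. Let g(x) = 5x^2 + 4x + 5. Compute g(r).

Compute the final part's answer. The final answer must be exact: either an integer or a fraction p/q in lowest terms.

17

Part 1: total draws C(12,5) = 792; favorable C(7,5) = 21; P = 7/264; answer 7/264
Part 2: Y1 = 7/264; threaded value p + q = 271; r = -2; 5*(-2)^2 + 4*(-2)^1 + 5 = (20) + (-8) + (5) = 17; answer 17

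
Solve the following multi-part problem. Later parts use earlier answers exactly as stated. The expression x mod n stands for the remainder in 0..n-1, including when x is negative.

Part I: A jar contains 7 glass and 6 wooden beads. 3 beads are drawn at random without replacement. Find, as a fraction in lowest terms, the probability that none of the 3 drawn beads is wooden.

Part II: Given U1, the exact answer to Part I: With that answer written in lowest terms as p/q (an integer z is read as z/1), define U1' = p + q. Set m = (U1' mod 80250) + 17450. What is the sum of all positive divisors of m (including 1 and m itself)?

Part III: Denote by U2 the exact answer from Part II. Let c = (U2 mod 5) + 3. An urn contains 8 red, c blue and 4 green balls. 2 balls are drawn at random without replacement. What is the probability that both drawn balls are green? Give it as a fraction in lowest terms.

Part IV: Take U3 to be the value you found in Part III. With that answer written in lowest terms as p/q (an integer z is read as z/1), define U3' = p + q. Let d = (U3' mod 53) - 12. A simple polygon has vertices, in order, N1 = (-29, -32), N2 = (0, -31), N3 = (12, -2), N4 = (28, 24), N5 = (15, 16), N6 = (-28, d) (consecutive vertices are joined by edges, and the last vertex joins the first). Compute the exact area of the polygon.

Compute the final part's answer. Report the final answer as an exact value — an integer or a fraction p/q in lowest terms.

3311/2

Part I: total draws C(13,3) = 286; favorable C(7,3) = 35; P = 35/286; answer 35/286
Part II: U1 = 35/286; threaded value p + q = 321; m = 17771; 17771 = 13 * 1367; sigma = (1 + 13) * (1 + 1367) = 14 * 1368 = 19152; answer 19152
Part III: U2 = 19152; c = 5; total draws C(17,2) = 136; favorable C(4,2) = 6; P = 3/68; answer 3/68
Part IV: U3 = 3/68; threaded value p + q = 71; d = 6; cross terms: (-29*-31 - 0*-32)=899, (0*-2 - 12*-31)=372, (12*24 - 28*-2)=344, (28*16 - 15*24)=88, (15*6 - -28*16)=538, (-28*-32 - -29*6)=1070; twice the area = |3311| = 3311; area = 3311/2; answer 3311/2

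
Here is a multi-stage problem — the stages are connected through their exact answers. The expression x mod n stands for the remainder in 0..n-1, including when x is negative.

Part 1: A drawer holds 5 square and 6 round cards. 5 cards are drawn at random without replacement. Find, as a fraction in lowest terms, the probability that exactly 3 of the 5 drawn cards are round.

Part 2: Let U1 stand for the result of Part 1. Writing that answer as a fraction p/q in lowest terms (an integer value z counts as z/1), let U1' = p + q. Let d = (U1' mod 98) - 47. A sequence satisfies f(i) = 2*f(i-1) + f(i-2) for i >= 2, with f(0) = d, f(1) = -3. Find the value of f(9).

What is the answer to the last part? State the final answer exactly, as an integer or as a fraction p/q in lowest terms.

-7035

Part 1: total draws C(11,5) = 462; favorable C(6,3)*C(5,2) = 200; P = 100/231; answer 100/231
Part 2: U1 = 100/231; threaded value p + q = 331; d = -10; f(2) = 2*(-3) + 1*(-10) = -16; iterating: f(2)=-16, f(3)=-35, f(4)=-86, f(5)=-207, f(6)=-500, f(7)=-1207, f(8)=-2914, f(9)=-7035; answer -7035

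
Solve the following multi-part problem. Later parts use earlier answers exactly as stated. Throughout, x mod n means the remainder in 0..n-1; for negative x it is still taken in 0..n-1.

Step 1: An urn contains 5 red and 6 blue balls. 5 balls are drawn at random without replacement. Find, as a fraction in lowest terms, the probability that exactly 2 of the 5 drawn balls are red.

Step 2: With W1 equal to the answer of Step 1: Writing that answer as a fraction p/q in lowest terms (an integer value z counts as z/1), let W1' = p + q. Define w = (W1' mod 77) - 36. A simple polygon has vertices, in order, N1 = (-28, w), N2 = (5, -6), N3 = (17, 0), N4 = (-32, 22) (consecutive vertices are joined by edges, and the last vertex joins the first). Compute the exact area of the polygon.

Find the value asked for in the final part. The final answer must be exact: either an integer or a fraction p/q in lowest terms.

1741/2

Step 1: total draws C(11,5) = 462; favorable C(5,2)*C(6,3) = 200; P = 100/231; answer 100/231
Step 2: W1 = 100/231; threaded value p + q = 331; w = -13; cross terms: (-28*-6 - 5*-13)=233, (5*0 - 17*-6)=102, (17*22 - -32*0)=374, (-32*-13 - -28*22)=1032; twice the area = |1741| = 1741; area = 1741/2; answer 1741/2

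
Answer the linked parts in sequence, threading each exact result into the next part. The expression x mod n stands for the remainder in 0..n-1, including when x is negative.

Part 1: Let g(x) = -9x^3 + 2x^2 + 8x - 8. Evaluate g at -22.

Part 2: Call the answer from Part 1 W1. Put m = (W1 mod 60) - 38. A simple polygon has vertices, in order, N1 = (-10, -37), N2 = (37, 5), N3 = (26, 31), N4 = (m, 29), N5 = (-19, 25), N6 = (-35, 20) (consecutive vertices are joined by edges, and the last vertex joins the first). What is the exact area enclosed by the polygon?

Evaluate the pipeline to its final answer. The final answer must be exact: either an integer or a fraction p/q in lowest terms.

Part 1: -9*(-22)^3 + 2*(-22)^2 + 8*(-22)^1 - 8 = (95832) + (968) + (-176) + (-8) = 96616; answer 96616
Part 2: W1 = 96616; m = -22; cross terms: (-10*5 - 37*-37)=1319, (37*31 - 26*5)=1017, (26*29 - -22*31)=1436, (-22*25 - -19*29)=1, (-19*20 - -35*25)=495, (-35*-37 - -10*20)=1495; twice the area = |5763| = 5763; area = 5763/2; answer 5763/2

5763/2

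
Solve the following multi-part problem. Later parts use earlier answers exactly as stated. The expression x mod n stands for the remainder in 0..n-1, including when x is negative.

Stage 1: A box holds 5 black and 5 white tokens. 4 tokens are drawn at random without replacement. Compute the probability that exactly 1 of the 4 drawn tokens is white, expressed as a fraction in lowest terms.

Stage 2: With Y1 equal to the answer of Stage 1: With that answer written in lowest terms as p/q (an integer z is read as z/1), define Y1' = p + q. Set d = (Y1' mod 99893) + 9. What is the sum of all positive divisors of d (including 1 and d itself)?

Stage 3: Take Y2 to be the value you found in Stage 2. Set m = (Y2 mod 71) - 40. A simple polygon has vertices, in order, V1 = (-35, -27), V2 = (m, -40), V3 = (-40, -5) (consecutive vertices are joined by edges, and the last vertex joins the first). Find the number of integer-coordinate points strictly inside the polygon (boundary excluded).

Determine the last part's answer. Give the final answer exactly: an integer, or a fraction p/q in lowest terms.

Stage 1: total draws C(10,4) = 210; favorable C(5,1)*C(5,3) = 50; P = 5/21; answer 5/21
Stage 2: Y1 = 5/21; threaded value p + q = 26; d = 35; 35 = 5 * 7; sigma = (1 + 5) * (1 + 7) = 6 * 8 = 48; answer 48
Stage 3: Y2 = 48; m = 8; cross terms: (-35*-40 - 8*-27)=1616, (8*-5 - -40*-40)=-1640, (-40*-27 - -35*-5)=905; twice the area = |881| = 881; area = 881/2; boundary points = 1 + 1 + 1 = 3; strictly interior points = area - boundary/2 + 1 = 440; answer 440

440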